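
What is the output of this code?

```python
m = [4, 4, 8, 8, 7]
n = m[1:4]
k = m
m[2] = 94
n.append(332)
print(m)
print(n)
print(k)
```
[4, 4, 94, 8, 7]
[4, 8, 8, 332]
[4, 4, 94, 8, 7]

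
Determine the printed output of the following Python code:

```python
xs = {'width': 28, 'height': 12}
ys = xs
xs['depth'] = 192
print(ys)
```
{'width': 28, 'height': 12, 'depth': 192}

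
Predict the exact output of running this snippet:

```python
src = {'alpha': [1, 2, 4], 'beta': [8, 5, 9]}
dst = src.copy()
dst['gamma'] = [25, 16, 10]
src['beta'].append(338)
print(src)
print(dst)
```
{'alpha': [1, 2, 4], 'beta': [8, 5, 9, 338]}
{'alpha': [1, 2, 4], 'beta': [8, 5, 9, 338], 'gamma': [25, 16, 10]}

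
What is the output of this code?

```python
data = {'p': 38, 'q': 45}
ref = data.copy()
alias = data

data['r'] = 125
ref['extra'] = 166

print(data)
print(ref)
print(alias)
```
{'p': 38, 'q': 45, 'r': 125}
{'p': 38, 'q': 45, 'extra': 166}
{'p': 38, 'q': 45, 'r': 125}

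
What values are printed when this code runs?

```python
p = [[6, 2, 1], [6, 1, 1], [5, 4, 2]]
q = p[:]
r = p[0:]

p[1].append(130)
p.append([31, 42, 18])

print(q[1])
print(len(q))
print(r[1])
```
[6, 1, 1, 130]
3
[6, 1, 1, 130]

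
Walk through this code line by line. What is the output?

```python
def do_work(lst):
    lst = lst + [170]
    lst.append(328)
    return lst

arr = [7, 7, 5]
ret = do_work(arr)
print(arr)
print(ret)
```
[7, 7, 5]
[7, 7, 5, 170, 328]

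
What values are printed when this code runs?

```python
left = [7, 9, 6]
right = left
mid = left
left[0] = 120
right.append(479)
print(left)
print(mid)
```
[120, 9, 6, 479]
[120, 9, 6, 479]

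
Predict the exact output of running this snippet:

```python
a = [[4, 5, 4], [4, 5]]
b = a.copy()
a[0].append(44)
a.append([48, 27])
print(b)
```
[[4, 5, 4, 44], [4, 5]]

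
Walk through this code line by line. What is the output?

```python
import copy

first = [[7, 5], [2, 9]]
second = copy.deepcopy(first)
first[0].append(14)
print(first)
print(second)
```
[[7, 5, 14], [2, 9]]
[[7, 5], [2, 9]]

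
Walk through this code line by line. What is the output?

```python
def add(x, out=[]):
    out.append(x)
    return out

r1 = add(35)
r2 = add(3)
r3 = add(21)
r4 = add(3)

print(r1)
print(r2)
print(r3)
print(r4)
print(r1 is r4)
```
[35, 3, 21, 3]
[35, 3, 21, 3]
[35, 3, 21, 3]
[35, 3, 21, 3]
True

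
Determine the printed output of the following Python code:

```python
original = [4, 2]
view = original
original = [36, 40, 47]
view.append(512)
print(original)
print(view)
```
[36, 40, 47]
[4, 2, 512]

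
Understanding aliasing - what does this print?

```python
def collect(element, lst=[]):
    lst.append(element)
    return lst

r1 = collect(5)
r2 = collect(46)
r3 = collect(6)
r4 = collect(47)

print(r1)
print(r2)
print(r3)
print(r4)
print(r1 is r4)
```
[5, 46, 6, 47]
[5, 46, 6, 47]
[5, 46, 6, 47]
[5, 46, 6, 47]
True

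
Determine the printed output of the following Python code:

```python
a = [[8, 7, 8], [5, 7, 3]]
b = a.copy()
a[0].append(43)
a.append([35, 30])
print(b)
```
[[8, 7, 8, 43], [5, 7, 3]]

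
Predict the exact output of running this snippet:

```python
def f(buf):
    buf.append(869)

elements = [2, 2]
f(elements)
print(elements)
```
[2, 2, 869]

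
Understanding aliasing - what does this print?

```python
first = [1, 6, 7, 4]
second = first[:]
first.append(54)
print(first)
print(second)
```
[1, 6, 7, 4, 54]
[1, 6, 7, 4]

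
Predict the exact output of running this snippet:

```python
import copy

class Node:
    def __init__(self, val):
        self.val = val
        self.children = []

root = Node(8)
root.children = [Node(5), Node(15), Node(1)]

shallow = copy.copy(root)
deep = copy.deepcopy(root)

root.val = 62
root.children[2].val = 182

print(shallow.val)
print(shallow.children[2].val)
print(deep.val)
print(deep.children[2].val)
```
8
182
8
1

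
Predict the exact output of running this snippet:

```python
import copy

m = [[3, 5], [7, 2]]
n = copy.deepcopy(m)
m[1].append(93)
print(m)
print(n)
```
[[3, 5], [7, 2, 93]]
[[3, 5], [7, 2]]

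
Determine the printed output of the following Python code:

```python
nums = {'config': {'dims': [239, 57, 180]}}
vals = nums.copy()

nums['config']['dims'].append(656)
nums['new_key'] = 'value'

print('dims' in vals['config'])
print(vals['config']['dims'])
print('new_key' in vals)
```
True
[239, 57, 180, 656]
False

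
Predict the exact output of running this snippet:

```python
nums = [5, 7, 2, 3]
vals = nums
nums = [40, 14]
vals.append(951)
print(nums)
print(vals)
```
[40, 14]
[5, 7, 2, 3, 951]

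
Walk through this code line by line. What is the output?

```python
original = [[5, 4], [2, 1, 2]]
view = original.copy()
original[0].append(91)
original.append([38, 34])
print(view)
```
[[5, 4, 91], [2, 1, 2]]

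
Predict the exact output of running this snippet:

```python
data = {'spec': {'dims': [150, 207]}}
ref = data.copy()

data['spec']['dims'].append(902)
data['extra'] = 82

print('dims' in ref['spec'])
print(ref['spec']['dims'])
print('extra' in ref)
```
True
[150, 207, 902]
False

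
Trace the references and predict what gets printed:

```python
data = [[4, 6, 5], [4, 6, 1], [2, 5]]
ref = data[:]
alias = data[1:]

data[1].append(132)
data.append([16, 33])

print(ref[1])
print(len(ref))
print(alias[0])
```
[4, 6, 1, 132]
3
[4, 6, 1, 132]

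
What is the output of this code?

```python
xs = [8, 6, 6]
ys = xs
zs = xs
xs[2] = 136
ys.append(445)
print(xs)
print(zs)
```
[8, 6, 136, 445]
[8, 6, 136, 445]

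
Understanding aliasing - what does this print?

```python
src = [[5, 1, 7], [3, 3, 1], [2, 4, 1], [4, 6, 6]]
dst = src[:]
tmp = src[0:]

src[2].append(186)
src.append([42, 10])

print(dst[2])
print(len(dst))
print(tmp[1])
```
[2, 4, 1, 186]
4
[3, 3, 1]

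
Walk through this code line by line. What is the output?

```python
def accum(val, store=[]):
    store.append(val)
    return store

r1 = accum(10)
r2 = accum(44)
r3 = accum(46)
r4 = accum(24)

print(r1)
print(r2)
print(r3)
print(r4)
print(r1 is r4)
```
[10, 44, 46, 24]
[10, 44, 46, 24]
[10, 44, 46, 24]
[10, 44, 46, 24]
True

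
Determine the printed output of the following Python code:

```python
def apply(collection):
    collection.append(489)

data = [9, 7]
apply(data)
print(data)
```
[9, 7, 489]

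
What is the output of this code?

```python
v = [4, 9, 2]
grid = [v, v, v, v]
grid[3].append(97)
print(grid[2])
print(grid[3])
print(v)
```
[4, 9, 2, 97]
[4, 9, 2, 97]
[4, 9, 2, 97]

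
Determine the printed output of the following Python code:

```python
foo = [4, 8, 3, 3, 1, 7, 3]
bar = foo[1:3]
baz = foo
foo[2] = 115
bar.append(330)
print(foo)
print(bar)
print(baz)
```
[4, 8, 115, 3, 1, 7, 3]
[8, 3, 330]
[4, 8, 115, 3, 1, 7, 3]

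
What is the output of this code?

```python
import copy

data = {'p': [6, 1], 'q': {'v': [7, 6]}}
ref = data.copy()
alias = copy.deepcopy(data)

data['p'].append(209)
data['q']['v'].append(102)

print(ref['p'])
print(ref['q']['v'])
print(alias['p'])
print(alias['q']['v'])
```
[6, 1, 209]
[7, 6, 102]
[6, 1]
[7, 6]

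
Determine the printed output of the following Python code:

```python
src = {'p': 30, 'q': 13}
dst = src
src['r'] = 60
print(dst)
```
{'p': 30, 'q': 13, 'r': 60}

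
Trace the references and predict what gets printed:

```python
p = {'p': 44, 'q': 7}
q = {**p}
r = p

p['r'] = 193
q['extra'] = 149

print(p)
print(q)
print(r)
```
{'p': 44, 'q': 7, 'r': 193}
{'p': 44, 'q': 7, 'extra': 149}
{'p': 44, 'q': 7, 'r': 193}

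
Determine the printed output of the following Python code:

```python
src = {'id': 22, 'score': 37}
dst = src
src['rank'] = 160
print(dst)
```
{'id': 22, 'score': 37, 'rank': 160}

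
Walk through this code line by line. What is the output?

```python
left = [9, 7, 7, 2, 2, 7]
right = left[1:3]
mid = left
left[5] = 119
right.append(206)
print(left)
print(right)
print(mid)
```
[9, 7, 7, 2, 2, 119]
[7, 7, 206]
[9, 7, 7, 2, 2, 119]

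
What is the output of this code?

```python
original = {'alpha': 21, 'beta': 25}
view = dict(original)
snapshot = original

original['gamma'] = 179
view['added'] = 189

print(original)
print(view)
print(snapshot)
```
{'alpha': 21, 'beta': 25, 'gamma': 179}
{'alpha': 21, 'beta': 25, 'added': 189}
{'alpha': 21, 'beta': 25, 'gamma': 179}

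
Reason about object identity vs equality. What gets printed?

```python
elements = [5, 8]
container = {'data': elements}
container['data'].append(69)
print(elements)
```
[5, 8, 69]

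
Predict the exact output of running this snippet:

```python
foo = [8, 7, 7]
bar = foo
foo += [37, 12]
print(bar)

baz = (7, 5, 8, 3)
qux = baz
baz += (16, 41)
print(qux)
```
[8, 7, 7, 37, 12]
(7, 5, 8, 3)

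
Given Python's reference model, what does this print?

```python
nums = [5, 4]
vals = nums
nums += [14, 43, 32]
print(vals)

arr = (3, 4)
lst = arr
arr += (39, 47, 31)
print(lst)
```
[5, 4, 14, 43, 32]
(3, 4)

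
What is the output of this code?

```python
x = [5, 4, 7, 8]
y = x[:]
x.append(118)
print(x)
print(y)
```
[5, 4, 7, 8, 118]
[5, 4, 7, 8]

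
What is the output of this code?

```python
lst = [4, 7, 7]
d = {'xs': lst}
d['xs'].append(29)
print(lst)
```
[4, 7, 7, 29]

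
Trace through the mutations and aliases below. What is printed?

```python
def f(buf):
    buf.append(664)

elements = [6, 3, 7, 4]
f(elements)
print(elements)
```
[6, 3, 7, 4, 664]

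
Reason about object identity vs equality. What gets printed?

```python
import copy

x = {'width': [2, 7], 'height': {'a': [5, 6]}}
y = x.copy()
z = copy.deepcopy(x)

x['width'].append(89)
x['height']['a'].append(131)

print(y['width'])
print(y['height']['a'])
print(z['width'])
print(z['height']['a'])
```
[2, 7, 89]
[5, 6, 131]
[2, 7]
[5, 6]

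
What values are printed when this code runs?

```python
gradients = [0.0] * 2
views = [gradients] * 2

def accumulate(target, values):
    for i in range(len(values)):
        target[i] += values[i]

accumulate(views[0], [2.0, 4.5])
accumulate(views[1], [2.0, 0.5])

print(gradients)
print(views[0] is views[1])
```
[4.0, 5.0]
True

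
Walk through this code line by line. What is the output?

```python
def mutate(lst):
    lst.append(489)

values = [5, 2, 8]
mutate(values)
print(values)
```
[5, 2, 8, 489]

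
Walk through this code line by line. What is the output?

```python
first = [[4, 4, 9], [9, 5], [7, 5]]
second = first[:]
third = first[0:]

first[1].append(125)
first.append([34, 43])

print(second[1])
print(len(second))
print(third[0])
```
[9, 5, 125]
3
[4, 4, 9]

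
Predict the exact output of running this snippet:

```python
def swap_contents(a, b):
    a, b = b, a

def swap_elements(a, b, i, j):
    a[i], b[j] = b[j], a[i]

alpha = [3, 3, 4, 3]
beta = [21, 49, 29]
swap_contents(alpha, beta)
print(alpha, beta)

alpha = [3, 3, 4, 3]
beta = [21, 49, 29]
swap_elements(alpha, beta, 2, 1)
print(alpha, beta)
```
[3, 3, 4, 3] [21, 49, 29]
[3, 3, 49, 3] [21, 4, 29]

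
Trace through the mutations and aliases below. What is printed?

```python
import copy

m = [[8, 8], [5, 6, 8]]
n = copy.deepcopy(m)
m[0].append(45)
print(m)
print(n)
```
[[8, 8, 45], [5, 6, 8]]
[[8, 8], [5, 6, 8]]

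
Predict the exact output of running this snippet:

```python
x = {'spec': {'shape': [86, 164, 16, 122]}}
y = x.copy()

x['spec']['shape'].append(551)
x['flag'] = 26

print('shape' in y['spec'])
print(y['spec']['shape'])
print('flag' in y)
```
True
[86, 164, 16, 122, 551]
False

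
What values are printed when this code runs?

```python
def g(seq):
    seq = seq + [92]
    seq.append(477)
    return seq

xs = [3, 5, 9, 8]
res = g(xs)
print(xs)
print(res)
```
[3, 5, 9, 8]
[3, 5, 9, 8, 92, 477]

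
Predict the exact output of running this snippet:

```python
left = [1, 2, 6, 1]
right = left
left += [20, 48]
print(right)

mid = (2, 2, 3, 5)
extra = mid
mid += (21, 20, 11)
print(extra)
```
[1, 2, 6, 1, 20, 48]
(2, 2, 3, 5)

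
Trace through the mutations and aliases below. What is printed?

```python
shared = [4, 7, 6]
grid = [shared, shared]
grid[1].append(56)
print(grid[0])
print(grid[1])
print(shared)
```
[4, 7, 6, 56]
[4, 7, 6, 56]
[4, 7, 6, 56]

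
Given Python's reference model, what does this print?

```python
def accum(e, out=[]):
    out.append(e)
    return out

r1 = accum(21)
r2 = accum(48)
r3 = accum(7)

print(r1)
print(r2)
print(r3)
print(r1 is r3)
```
[21, 48, 7]
[21, 48, 7]
[21, 48, 7]
True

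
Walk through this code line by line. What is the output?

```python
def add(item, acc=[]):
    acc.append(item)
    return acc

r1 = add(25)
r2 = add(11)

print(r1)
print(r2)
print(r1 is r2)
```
[25, 11]
[25, 11]
True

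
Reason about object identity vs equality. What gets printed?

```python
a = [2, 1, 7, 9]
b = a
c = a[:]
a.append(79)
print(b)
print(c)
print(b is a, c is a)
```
[2, 1, 7, 9, 79]
[2, 1, 7, 9]
True False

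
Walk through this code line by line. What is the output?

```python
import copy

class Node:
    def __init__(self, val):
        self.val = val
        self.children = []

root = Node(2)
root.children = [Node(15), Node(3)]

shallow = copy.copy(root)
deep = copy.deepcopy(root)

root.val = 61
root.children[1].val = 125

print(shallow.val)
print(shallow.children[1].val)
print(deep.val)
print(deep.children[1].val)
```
2
125
2
3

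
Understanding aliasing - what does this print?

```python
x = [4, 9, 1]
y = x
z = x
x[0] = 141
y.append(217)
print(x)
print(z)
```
[141, 9, 1, 217]
[141, 9, 1, 217]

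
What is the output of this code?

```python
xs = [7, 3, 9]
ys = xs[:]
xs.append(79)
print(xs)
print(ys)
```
[7, 3, 9, 79]
[7, 3, 9]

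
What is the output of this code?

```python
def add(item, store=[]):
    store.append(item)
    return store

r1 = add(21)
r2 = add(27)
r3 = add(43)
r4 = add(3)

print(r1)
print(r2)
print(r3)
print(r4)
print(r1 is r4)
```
[21, 27, 43, 3]
[21, 27, 43, 3]
[21, 27, 43, 3]
[21, 27, 43, 3]
True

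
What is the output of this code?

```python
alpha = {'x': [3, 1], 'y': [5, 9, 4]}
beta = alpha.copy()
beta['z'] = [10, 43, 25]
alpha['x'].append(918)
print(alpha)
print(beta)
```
{'x': [3, 1, 918], 'y': [5, 9, 4]}
{'x': [3, 1, 918], 'y': [5, 9, 4], 'z': [10, 43, 25]}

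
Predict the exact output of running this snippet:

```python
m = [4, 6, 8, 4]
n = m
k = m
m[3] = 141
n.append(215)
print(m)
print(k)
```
[4, 6, 8, 141, 215]
[4, 6, 8, 141, 215]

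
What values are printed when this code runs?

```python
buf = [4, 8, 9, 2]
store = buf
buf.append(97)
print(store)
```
[4, 8, 9, 2, 97]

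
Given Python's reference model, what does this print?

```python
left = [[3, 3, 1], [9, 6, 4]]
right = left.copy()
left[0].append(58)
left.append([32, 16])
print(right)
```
[[3, 3, 1, 58], [9, 6, 4]]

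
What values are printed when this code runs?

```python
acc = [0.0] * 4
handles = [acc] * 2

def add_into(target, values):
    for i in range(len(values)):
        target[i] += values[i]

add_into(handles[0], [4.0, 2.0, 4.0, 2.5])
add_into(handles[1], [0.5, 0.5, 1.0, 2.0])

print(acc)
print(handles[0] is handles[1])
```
[4.5, 2.5, 5.0, 4.5]
True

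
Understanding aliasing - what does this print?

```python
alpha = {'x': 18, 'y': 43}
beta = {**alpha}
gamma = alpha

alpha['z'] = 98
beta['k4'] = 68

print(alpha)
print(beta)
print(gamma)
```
{'x': 18, 'y': 43, 'z': 98}
{'x': 18, 'y': 43, 'k4': 68}
{'x': 18, 'y': 43, 'z': 98}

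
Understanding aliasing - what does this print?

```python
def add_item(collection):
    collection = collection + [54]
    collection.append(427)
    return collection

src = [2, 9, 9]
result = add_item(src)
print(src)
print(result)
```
[2, 9, 9]
[2, 9, 9, 54, 427]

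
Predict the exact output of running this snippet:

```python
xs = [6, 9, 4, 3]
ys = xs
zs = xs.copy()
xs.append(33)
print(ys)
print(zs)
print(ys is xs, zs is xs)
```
[6, 9, 4, 3, 33]
[6, 9, 4, 3]
True False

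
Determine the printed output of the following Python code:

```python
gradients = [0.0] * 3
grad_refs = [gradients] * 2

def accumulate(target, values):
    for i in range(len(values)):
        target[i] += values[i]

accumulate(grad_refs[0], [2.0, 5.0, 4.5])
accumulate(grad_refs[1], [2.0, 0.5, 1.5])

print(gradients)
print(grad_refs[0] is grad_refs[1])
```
[4.0, 5.5, 6.0]
True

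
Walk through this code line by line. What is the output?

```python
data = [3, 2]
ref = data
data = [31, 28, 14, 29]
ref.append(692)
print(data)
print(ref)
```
[31, 28, 14, 29]
[3, 2, 692]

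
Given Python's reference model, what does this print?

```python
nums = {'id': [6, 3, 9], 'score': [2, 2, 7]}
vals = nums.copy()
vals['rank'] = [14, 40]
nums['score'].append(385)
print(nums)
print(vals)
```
{'id': [6, 3, 9], 'score': [2, 2, 7, 385]}
{'id': [6, 3, 9], 'score': [2, 2, 7, 385], 'rank': [14, 40]}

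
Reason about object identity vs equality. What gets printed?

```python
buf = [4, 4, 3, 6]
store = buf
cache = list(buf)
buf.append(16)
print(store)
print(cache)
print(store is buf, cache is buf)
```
[4, 4, 3, 6, 16]
[4, 4, 3, 6]
True False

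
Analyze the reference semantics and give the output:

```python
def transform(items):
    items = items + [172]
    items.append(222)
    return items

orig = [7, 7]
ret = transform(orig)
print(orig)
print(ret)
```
[7, 7]
[7, 7, 172, 222]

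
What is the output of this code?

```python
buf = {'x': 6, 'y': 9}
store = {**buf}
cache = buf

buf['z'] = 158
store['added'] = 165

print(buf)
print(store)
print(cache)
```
{'x': 6, 'y': 9, 'z': 158}
{'x': 6, 'y': 9, 'added': 165}
{'x': 6, 'y': 9, 'z': 158}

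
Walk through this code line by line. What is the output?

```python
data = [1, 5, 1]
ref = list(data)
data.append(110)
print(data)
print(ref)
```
[1, 5, 1, 110]
[1, 5, 1]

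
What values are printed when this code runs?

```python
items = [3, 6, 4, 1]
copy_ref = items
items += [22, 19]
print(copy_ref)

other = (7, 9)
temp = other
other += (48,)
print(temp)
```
[3, 6, 4, 1, 22, 19]
(7, 9)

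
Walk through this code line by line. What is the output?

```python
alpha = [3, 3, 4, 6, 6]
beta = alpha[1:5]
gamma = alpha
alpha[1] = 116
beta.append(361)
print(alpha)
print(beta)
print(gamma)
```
[3, 116, 4, 6, 6]
[3, 4, 6, 6, 361]
[3, 116, 4, 6, 6]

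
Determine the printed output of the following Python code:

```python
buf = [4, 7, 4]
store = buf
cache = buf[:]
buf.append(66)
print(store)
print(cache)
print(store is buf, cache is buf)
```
[4, 7, 4, 66]
[4, 7, 4]
True False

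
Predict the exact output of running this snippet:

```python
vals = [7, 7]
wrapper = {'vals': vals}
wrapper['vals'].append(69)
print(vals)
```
[7, 7, 69]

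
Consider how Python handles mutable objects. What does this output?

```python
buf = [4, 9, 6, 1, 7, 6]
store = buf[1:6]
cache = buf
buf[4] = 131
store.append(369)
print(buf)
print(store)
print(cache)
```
[4, 9, 6, 1, 131, 6]
[9, 6, 1, 7, 6, 369]
[4, 9, 6, 1, 131, 6]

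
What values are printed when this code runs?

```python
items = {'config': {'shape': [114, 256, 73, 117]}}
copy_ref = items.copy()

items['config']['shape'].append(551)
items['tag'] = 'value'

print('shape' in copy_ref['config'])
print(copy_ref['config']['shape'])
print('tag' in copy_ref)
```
True
[114, 256, 73, 117, 551]
False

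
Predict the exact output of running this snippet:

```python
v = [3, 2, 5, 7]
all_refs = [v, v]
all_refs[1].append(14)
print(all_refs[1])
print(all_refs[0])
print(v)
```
[3, 2, 5, 7, 14]
[3, 2, 5, 7, 14]
[3, 2, 5, 7, 14]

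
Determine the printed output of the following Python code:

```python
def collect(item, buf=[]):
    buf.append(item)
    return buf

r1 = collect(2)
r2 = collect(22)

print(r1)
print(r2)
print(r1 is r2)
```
[2, 22]
[2, 22]
True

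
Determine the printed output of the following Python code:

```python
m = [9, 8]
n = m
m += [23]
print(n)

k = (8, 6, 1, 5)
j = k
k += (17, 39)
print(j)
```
[9, 8, 23]
(8, 6, 1, 5)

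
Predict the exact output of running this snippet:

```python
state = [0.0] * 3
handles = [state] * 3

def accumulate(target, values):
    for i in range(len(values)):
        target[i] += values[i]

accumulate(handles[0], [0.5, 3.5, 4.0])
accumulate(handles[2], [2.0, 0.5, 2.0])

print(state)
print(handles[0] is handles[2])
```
[2.5, 4.0, 6.0]
True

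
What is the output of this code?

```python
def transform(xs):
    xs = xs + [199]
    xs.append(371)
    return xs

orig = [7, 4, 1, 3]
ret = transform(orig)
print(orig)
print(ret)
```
[7, 4, 1, 3]
[7, 4, 1, 3, 199, 371]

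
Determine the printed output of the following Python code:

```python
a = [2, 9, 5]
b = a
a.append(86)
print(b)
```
[2, 9, 5, 86]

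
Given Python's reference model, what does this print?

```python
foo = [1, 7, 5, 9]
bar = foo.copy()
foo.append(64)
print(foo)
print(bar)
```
[1, 7, 5, 9, 64]
[1, 7, 5, 9]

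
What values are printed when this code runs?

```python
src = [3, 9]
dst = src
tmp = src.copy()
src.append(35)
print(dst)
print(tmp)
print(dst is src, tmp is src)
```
[3, 9, 35]
[3, 9]
True False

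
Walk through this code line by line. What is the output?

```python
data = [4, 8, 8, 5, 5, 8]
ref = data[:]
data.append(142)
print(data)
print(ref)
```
[4, 8, 8, 5, 5, 8, 142]
[4, 8, 8, 5, 5, 8]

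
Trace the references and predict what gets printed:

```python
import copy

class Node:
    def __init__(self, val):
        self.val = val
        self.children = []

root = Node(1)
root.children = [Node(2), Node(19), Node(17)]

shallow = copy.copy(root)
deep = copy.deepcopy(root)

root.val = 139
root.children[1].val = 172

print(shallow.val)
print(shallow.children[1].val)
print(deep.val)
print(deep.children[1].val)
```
1
172
1
19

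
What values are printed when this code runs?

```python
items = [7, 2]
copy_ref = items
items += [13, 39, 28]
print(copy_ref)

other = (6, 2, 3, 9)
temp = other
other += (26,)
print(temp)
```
[7, 2, 13, 39, 28]
(6, 2, 3, 9)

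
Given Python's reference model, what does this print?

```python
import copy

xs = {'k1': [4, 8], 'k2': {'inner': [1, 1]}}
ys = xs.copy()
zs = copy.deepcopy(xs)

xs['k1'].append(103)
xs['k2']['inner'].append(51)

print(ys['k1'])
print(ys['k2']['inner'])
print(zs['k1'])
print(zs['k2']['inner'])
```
[4, 8, 103]
[1, 1, 51]
[4, 8]
[1, 1]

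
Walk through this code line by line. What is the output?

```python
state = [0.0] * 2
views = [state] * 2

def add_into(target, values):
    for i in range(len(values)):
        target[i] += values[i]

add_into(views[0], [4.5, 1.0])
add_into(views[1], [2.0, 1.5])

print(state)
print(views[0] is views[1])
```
[6.5, 2.5]
True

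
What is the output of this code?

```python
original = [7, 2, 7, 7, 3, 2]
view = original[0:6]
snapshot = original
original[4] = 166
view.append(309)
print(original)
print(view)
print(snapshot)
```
[7, 2, 7, 7, 166, 2]
[7, 2, 7, 7, 3, 2, 309]
[7, 2, 7, 7, 166, 2]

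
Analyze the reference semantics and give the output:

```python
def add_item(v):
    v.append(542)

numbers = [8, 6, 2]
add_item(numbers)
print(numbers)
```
[8, 6, 2, 542]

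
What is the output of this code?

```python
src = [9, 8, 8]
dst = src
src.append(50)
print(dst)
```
[9, 8, 8, 50]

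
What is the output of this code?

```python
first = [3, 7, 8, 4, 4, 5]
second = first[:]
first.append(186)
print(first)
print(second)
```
[3, 7, 8, 4, 4, 5, 186]
[3, 7, 8, 4, 4, 5]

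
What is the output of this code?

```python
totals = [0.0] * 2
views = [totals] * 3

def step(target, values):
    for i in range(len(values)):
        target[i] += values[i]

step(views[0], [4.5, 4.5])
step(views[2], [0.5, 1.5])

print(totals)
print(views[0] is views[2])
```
[5.0, 6.0]
True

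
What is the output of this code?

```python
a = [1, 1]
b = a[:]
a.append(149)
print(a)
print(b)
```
[1, 1, 149]
[1, 1]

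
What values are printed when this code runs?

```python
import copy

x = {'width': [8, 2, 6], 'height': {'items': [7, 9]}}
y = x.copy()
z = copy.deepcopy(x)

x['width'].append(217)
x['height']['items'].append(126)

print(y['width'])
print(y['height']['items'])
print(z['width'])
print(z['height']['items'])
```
[8, 2, 6, 217]
[7, 9, 126]
[8, 2, 6]
[7, 9]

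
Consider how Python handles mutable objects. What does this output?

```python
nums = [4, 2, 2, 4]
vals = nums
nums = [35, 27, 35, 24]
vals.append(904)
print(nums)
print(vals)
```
[35, 27, 35, 24]
[4, 2, 2, 4, 904]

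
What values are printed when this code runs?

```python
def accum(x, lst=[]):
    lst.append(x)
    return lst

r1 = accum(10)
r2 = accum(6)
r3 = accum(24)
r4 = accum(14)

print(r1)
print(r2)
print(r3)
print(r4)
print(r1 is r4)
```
[10, 6, 24, 14]
[10, 6, 24, 14]
[10, 6, 24, 14]
[10, 6, 24, 14]
True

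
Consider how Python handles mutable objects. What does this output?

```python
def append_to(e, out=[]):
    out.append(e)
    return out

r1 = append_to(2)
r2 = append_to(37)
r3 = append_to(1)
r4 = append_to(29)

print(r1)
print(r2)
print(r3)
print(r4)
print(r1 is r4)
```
[2, 37, 1, 29]
[2, 37, 1, 29]
[2, 37, 1, 29]
[2, 37, 1, 29]
True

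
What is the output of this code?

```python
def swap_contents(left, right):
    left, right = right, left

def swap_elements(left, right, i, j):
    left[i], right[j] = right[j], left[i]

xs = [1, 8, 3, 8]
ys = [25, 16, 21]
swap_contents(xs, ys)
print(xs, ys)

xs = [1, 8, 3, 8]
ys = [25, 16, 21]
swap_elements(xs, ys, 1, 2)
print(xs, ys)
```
[1, 8, 3, 8] [25, 16, 21]
[1, 21, 3, 8] [25, 16, 8]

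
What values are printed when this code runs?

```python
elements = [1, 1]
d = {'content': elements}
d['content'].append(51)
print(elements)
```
[1, 1, 51]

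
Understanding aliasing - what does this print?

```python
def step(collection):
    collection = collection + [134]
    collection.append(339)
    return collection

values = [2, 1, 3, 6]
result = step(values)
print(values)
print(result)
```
[2, 1, 3, 6]
[2, 1, 3, 6, 134, 339]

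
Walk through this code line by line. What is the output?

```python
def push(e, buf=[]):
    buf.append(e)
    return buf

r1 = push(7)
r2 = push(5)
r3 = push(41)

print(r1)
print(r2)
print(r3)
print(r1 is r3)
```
[7, 5, 41]
[7, 5, 41]
[7, 5, 41]
True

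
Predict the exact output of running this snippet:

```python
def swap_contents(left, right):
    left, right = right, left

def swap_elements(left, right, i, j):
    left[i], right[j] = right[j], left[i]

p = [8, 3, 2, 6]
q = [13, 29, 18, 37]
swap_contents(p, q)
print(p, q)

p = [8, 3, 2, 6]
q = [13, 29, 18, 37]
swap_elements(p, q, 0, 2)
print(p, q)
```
[8, 3, 2, 6] [13, 29, 18, 37]
[18, 3, 2, 6] [13, 29, 8, 37]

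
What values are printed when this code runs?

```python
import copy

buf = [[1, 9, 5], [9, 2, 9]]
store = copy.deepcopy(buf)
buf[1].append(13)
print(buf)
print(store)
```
[[1, 9, 5], [9, 2, 9, 13]]
[[1, 9, 5], [9, 2, 9]]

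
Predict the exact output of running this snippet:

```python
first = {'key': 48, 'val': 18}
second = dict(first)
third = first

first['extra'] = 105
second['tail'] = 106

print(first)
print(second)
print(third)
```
{'key': 48, 'val': 18, 'extra': 105}
{'key': 48, 'val': 18, 'tail': 106}
{'key': 48, 'val': 18, 'extra': 105}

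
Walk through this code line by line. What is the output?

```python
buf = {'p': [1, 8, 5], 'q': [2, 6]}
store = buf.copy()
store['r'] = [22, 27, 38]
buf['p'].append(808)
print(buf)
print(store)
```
{'p': [1, 8, 5, 808], 'q': [2, 6]}
{'p': [1, 8, 5, 808], 'q': [2, 6], 'r': [22, 27, 38]}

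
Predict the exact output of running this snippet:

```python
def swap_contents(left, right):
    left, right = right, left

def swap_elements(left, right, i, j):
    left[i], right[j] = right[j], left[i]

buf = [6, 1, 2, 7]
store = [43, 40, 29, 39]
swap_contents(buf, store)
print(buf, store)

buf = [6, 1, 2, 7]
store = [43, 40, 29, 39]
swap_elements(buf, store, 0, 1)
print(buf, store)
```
[6, 1, 2, 7] [43, 40, 29, 39]
[40, 1, 2, 7] [43, 6, 29, 39]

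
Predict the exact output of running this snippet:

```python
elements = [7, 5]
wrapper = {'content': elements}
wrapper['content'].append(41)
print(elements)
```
[7, 5, 41]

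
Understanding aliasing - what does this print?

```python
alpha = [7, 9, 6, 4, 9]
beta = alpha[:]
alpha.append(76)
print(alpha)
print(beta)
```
[7, 9, 6, 4, 9, 76]
[7, 9, 6, 4, 9]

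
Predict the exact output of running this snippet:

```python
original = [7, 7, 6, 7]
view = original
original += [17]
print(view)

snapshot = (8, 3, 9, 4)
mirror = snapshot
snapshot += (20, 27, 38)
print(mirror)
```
[7, 7, 6, 7, 17]
(8, 3, 9, 4)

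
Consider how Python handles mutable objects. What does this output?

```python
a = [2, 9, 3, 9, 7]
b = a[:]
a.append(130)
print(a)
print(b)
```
[2, 9, 3, 9, 7, 130]
[2, 9, 3, 9, 7]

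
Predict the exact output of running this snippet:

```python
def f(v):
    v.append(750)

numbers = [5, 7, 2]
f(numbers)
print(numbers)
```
[5, 7, 2, 750]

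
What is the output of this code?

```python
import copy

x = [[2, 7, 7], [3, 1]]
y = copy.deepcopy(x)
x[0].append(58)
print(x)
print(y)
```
[[2, 7, 7, 58], [3, 1]]
[[2, 7, 7], [3, 1]]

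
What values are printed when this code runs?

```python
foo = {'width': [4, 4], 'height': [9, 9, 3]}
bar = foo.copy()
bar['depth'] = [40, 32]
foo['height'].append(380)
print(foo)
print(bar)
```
{'width': [4, 4], 'height': [9, 9, 3, 380]}
{'width': [4, 4], 'height': [9, 9, 3, 380], 'depth': [40, 32]}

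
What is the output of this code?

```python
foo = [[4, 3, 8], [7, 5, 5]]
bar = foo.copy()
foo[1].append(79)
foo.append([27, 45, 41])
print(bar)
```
[[4, 3, 8], [7, 5, 5, 79]]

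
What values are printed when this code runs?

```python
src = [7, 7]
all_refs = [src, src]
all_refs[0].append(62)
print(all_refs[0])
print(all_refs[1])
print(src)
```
[7, 7, 62]
[7, 7, 62]
[7, 7, 62]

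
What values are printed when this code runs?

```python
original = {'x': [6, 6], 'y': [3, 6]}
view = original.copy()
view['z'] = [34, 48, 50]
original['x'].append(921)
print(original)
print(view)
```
{'x': [6, 6, 921], 'y': [3, 6]}
{'x': [6, 6, 921], 'y': [3, 6], 'z': [34, 48, 50]}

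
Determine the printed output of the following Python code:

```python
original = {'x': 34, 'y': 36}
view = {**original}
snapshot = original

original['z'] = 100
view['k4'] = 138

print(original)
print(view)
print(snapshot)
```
{'x': 34, 'y': 36, 'z': 100}
{'x': 34, 'y': 36, 'k4': 138}
{'x': 34, 'y': 36, 'z': 100}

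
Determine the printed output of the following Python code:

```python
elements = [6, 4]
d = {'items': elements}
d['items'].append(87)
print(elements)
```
[6, 4, 87]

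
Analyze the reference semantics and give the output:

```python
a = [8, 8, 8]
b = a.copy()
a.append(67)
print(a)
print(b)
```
[8, 8, 8, 67]
[8, 8, 8]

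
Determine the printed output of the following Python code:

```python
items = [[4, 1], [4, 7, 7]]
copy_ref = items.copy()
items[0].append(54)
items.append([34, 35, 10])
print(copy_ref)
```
[[4, 1, 54], [4, 7, 7]]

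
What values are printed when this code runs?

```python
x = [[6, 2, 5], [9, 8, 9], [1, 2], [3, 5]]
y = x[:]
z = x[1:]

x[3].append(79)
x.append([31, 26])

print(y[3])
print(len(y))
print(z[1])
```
[3, 5, 79]
4
[1, 2]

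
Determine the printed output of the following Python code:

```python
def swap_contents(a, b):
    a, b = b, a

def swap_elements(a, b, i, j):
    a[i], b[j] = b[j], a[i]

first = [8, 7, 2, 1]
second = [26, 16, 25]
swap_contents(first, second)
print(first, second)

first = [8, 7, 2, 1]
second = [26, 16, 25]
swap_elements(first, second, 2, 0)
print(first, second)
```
[8, 7, 2, 1] [26, 16, 25]
[8, 7, 26, 1] [2, 16, 25]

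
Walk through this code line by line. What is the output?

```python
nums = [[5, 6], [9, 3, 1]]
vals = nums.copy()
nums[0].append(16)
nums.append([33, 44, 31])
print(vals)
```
[[5, 6, 16], [9, 3, 1]]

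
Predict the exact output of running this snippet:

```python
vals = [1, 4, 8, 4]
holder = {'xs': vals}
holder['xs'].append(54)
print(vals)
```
[1, 4, 8, 4, 54]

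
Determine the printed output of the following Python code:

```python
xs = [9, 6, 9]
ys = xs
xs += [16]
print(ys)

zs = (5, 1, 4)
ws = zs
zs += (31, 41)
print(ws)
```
[9, 6, 9, 16]
(5, 1, 4)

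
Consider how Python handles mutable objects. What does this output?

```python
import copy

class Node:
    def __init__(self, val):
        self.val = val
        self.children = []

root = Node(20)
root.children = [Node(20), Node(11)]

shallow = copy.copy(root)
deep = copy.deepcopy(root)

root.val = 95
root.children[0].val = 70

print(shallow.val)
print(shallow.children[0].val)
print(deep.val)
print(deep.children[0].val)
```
20
70
20
20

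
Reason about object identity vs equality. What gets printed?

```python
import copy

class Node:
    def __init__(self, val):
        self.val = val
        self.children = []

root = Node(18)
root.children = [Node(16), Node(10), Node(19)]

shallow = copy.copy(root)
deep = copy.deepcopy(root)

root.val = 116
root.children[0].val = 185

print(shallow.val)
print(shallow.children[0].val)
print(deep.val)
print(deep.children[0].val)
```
18
185
18
16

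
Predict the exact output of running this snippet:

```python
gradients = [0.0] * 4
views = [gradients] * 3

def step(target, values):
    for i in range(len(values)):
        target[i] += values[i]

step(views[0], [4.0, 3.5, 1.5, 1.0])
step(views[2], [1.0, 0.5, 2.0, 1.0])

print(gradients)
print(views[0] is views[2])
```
[5.0, 4.0, 3.5, 2.0]
True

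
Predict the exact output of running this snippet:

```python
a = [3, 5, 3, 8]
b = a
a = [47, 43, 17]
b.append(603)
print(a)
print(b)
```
[47, 43, 17]
[3, 5, 3, 8, 603]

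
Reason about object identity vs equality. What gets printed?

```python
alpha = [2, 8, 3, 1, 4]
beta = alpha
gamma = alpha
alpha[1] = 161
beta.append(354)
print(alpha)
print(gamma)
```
[2, 161, 3, 1, 4, 354]
[2, 161, 3, 1, 4, 354]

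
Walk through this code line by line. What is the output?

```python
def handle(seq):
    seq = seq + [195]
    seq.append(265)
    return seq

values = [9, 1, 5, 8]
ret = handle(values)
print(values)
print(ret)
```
[9, 1, 5, 8]
[9, 1, 5, 8, 195, 265]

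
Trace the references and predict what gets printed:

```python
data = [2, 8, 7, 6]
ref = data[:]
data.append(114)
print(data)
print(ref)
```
[2, 8, 7, 6, 114]
[2, 8, 7, 6]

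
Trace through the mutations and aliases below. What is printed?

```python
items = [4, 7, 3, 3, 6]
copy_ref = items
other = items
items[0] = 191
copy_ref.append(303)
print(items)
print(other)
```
[191, 7, 3, 3, 6, 303]
[191, 7, 3, 3, 6, 303]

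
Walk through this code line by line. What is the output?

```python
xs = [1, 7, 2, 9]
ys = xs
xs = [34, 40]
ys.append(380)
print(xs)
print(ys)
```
[34, 40]
[1, 7, 2, 9, 380]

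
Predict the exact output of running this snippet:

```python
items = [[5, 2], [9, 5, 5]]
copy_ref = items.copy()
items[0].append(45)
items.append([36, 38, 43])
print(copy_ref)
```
[[5, 2, 45], [9, 5, 5]]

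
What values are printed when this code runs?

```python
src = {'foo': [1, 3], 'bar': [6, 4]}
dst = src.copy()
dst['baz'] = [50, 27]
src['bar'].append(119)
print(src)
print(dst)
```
{'foo': [1, 3], 'bar': [6, 4, 119]}
{'foo': [1, 3], 'bar': [6, 4, 119], 'baz': [50, 27]}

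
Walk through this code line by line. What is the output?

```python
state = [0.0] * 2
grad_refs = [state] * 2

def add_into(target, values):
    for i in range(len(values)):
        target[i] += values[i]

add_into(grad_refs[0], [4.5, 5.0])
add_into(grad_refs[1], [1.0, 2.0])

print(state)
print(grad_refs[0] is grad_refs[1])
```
[5.5, 7.0]
True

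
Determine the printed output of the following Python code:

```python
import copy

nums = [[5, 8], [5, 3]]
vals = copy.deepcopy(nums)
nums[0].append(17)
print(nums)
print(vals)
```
[[5, 8, 17], [5, 3]]
[[5, 8], [5, 3]]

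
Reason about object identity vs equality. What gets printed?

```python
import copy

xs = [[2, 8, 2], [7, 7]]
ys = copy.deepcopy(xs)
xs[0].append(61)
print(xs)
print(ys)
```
[[2, 8, 2, 61], [7, 7]]
[[2, 8, 2], [7, 7]]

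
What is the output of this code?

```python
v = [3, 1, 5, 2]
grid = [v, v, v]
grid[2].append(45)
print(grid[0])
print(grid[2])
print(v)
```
[3, 1, 5, 2, 45]
[3, 1, 5, 2, 45]
[3, 1, 5, 2, 45]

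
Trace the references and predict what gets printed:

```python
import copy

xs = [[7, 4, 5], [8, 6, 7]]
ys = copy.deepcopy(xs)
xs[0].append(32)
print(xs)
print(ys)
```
[[7, 4, 5, 32], [8, 6, 7]]
[[7, 4, 5], [8, 6, 7]]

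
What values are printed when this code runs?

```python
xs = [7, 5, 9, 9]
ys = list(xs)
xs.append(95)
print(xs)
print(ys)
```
[7, 5, 9, 9, 95]
[7, 5, 9, 9]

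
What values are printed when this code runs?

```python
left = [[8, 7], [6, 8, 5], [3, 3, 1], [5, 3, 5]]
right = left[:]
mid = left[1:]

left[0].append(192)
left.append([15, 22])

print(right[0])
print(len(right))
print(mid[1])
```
[8, 7, 192]
4
[3, 3, 1]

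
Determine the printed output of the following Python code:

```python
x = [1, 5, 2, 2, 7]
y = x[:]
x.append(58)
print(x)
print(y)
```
[1, 5, 2, 2, 7, 58]
[1, 5, 2, 2, 7]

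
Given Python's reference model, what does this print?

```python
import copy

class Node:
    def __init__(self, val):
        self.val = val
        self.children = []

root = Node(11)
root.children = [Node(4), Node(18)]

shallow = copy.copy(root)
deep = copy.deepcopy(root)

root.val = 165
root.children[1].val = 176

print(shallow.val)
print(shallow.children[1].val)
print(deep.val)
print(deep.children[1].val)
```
11
176
11
18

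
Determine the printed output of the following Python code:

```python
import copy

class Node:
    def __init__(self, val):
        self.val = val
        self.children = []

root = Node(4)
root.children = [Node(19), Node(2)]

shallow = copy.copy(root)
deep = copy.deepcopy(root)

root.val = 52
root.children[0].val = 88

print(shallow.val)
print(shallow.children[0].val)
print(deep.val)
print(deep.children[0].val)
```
4
88
4
19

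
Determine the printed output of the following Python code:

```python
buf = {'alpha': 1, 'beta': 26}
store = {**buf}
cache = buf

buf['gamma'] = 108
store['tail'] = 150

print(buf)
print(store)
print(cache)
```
{'alpha': 1, 'beta': 26, 'gamma': 108}
{'alpha': 1, 'beta': 26, 'tail': 150}
{'alpha': 1, 'beta': 26, 'gamma': 108}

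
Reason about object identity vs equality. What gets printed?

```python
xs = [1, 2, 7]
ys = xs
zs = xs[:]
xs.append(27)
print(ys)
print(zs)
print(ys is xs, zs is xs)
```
[1, 2, 7, 27]
[1, 2, 7]
True False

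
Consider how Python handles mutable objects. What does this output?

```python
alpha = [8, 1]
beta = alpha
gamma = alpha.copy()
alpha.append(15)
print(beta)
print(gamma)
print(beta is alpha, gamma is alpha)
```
[8, 1, 15]
[8, 1]
True False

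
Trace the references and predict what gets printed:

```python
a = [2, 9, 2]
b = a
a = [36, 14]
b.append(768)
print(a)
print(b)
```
[36, 14]
[2, 9, 2, 768]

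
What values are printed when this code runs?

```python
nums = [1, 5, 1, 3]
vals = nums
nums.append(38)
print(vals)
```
[1, 5, 1, 3, 38]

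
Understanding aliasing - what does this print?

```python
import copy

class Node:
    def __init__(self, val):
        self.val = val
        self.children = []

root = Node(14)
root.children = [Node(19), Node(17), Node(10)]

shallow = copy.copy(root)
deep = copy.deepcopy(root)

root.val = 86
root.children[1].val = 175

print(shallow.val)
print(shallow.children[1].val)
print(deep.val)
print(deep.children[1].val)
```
14
175
14
17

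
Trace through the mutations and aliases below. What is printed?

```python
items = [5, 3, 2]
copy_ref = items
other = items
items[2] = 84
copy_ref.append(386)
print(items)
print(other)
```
[5, 3, 84, 386]
[5, 3, 84, 386]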